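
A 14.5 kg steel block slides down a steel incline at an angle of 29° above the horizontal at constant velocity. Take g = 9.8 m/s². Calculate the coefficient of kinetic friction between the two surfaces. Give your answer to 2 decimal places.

At constant velocity the net force along the incline is zero: mg sin 29° = μ mg cos 29°.
So μ = tan 29° = 0.4848 / 0.8746 = 0.5543.

0.55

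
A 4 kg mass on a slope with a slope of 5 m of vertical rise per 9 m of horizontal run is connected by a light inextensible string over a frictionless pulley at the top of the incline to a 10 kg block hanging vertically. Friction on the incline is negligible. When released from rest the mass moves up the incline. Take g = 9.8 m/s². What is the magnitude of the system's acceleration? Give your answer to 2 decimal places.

For the mass on the incline: the weight component along the slope is m₁g sin 29.05° = 4 × 9.8 × 0.4856 = 19.036 N and the normal force is N = m₁g cos 29.05° = 34.267 N.
Newton's second law for the mass (up-slope positive): T − 19.036 = 4 a. For the hanging block (downward positive): 10 × 9.8 − T = 10 a.
Adding the two equations eliminates T: 78.964 = 14 a, so a = 5.6403 m/s².

5.64 m/s²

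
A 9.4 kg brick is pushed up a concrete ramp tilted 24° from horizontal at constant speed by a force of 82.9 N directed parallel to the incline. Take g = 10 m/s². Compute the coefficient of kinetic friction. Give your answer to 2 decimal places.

At constant speed ΣF = 0 along the incline. The applied 82.9 N acts up the slope; the weight component mg sin 24° = 38.233 N and kinetic friction μN both act down the slope.
So 82.9 = 38.233 + μ × 85.873, giving μ = (82.9 − 38.233) / 85.873 = 0.5202.

0.52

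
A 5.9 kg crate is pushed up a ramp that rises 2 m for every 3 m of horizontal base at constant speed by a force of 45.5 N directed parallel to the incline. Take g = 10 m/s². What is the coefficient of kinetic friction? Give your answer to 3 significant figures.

At constant speed ΣF = 0 along the incline. The applied 45.5 N acts up the slope; the weight component mg sin 33.69° = 32.727 N and kinetic friction μN both act down the slope.
So 45.5 = 32.727 + μ × 49.091, giving μ = (45.5 − 32.727) / 49.091 = 0.2602.

0.260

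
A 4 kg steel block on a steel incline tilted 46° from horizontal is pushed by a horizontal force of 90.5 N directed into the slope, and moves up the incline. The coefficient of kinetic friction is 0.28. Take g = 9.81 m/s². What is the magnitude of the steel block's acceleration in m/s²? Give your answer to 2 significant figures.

2.2 m/s²

The horizontal push has components F cos 46° = 90.5 × 0.6947 = 62.870 N up the incline and F sin 46° = 90.5 × 0.7193 = 65.097 N pressing into the surface.
The normal force is therefore N = mg cos 46° + F sin 46° = 27.260 + 65.097 = 92.357 N, and kinetic friction down the slope is μN = 0.28 × 92.357 = 25.860 N.
Along the incline: F cos 46° − mg sin 46° − μN = ma, so 62.870 − 28.225 − 25.860 = 4 a, giving a = 2.1962 m/s².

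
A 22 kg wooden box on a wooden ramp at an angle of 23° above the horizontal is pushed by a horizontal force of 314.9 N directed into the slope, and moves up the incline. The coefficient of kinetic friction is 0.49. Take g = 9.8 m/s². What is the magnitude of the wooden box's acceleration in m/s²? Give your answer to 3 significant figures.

The horizontal push has components F cos 23° = 314.9 × 0.9205 = 289.865 N up the incline and F sin 23° = 314.9 × 0.3907 = 123.031 N pressing into the surface.
The normal force is therefore N = mg cos 23° + F sin 23° = 198.460 + 123.031 = 321.491 N, and kinetic friction down the slope is μN = 0.49 × 321.491 = 157.531 N.
Along the incline: F cos 23° − mg sin 23° − μN = ma, so 289.865 − 84.235 − 157.531 = 22 a, giving a = 2.1863 m/s².

2.19 m/s²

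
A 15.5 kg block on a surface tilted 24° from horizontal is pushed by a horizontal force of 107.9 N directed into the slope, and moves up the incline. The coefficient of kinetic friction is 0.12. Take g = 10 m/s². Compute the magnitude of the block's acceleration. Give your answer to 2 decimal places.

The horizontal push has components F cos 24° = 107.9 × 0.9135 = 98.567 N up the incline and F sin 24° = 107.9 × 0.4067 = 43.883 N pressing into the surface.
The normal force is therefore N = mg cos 24° + F sin 24° = 141.593 + 43.883 = 185.476 N, and kinetic friction down the slope is μN = 0.12 × 185.476 = 22.257 N.
Along the incline: F cos 24° − mg sin 24° − μN = ma, so 98.567 − 63.038 − 22.257 = 15.5 a, giving a = 0.8563 m/s².

0.86 m/s²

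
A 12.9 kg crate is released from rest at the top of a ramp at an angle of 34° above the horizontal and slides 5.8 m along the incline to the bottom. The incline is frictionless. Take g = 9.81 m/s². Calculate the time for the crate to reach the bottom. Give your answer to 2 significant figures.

The weight component along the incline is mg sin 34° = 70.765 N and the normal force is N = mg cos 34° = 104.914 N.
With no friction, a = g sin 34° = 5.4857 m/s².
Starting from rest, L = ½at², so t = √(2L/a) = √(2 × 5.8 / 5.4857) = 1.4542 s.

1.5 s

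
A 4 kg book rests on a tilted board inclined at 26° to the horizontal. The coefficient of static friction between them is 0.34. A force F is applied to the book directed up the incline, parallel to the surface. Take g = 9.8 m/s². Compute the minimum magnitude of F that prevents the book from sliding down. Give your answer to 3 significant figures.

5.21 N

The normal force is N = mg cos 26° = 35.233 N. With F at its minimum the book is on the verge of sliding down, so static friction is at its maximum μ_s N = 0.34 × 35.233 = 11.979 N and acts up the slope.
Equilibrium along the incline: F + μ_s N = mg sin 26°, so F = 17.184 − 11.979 = 5.205 N.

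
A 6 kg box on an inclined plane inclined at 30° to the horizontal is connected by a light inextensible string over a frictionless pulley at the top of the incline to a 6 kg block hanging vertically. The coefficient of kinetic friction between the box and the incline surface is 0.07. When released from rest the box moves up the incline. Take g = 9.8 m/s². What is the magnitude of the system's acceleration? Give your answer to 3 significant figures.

2.15 m/s²

For the box on the incline: the weight component along the slope is m₁g sin 30° = 6 × 9.8 × 0.5000 = 29.400 N and the normal force is N = m₁g cos 30° = 50.922 N.
Kinetic friction opposes the box's motion up the incline: f = μN = 0.07 × 50.922 = 3.565 N acting down the slope.
Newton's second law for the box (up-slope positive): T − 29.400 − 3.565 = 6 a. For the hanging block (downward positive): 6 × 9.8 − T = 6 a.
Adding the two equations eliminates T: 25.835 = 12 a, so a = 2.1529 m/s².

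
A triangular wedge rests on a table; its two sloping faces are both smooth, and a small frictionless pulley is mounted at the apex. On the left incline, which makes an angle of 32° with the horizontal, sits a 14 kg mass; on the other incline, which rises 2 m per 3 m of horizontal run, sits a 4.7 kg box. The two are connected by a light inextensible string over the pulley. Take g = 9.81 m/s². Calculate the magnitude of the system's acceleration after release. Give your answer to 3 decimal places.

2.524 m/s²

Resolve each weight along its own incline: the 14 kg mass has component 14 × 9.81 × sin 32° = 72.779 N down its slope, and the 4.7 kg mass has 4.7 × 9.81 × sin 33.69° = 25.576 N down its slope.
The 14 kg side's 72.779 N exceeds the other side's 25.576 N, so that mass slides down and the 4.7 kg mass slides up. Taking that direction as positive, Newton's second law for the whole system gives 72.779 − 25.576 = (14 + 4.7) a, so a = 47.203 / 18.7 = 2.5242 m/s².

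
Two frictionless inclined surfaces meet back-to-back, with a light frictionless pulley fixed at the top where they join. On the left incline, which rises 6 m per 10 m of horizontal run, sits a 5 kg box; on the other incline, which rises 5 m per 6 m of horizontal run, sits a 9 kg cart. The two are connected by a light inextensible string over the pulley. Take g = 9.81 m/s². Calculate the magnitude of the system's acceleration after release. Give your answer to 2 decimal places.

2.23 m/s²

Resolve each weight along its own incline: the 5 kg mass has component 5 × 9.81 × sin 30.96° = 25.236 N down its slope, and the 9 kg mass has 9 × 9.81 × sin 39.81° = 56.522 N down its slope.
The 9 kg side's 56.522 N exceeds the other side's 25.236 N, so that mass slides down and the 5 kg mass slides up. Taking that direction as positive, Newton's second law for the whole system gives 56.522 − 25.236 = (5 + 9) a, so a = 31.286 / 14 = 2.2347 m/s².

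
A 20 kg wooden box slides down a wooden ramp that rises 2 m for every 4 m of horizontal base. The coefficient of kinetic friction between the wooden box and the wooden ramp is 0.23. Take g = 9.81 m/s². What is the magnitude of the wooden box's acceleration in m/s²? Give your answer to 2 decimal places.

2.37 m/s²

Resolving the weight along the incline: the component pulling the wooden box down the slope is mg sin 26.57° = 20 × 9.81 × 0.4472 = 87.741 N, and the normal force is N = mg cos 26.57° = 20 × 9.81 × 0.8944 = 175.481 N.
Kinetic friction acts up the slope with magnitude f = μN = 0.23 × 175.481 = 40.361 N.
Net force along the incline is 87.741 − 40.361 = 47.380 N, so a = 47.380 / 20 = 2.3690 m/s².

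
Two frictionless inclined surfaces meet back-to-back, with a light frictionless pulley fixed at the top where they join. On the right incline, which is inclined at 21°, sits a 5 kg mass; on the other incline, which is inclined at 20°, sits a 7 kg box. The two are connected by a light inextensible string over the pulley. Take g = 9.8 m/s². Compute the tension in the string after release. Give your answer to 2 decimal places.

Resolve each weight along its own incline: the 5 kg mass has component 5 × 9.8 × sin 21° = 17.560 N down its slope, and the 7 kg mass has 7 × 9.8 × sin 20° = 23.463 N down its slope.
The 7 kg side's 23.463 N exceeds the other side's 17.560 N, so that mass slides down and the 5 kg mass slides up. Taking that direction as positive, Newton's second law for the whole system gives 23.463 − 17.560 = (5 + 7) a, so a = 5.903 / 12 = 0.4919 m/s².
For the 5 kg mass (up-slope positive): T − 17.560 = 5 × 0.4919, so T = 20.020 N.

20.02 N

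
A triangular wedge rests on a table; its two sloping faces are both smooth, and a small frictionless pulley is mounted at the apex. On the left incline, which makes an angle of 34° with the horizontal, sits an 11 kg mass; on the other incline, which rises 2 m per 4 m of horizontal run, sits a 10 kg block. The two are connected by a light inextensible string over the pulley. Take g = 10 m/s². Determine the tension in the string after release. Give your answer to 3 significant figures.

Resolve each weight along its own incline: the 11 kg mass has component 11 × 10 × sin 34° = 61.511 N down its slope, and the 10 kg mass has 10 × 10 × sin 26.57° = 44.721 N down its slope.
The 11 kg side's 61.511 N exceeds the other side's 44.721 N, so that mass slides down and the 10 kg mass slides up. Taking that direction as positive, Newton's second law for the whole system gives 61.511 − 44.721 = (11 + 10) a, so a = 16.790 / 21 = 0.7995 m/s².
For the 10 kg mass (up-slope positive): T − 44.721 = 10 × 0.7995, so T = 52.716 N.

52.7 N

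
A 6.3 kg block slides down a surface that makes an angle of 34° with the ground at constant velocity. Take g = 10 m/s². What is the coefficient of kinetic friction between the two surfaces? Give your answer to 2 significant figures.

0.67

At constant velocity the net force along the incline is zero: mg sin 34° = μ mg cos 34°.
So μ = tan 34° = 0.5592 / 0.8290 = 0.6745.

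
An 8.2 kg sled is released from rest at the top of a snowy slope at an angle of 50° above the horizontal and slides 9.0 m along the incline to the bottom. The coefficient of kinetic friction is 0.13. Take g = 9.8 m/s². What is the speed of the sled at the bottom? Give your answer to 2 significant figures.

The weight component along the incline is mg sin 50° = 61.559 N and the normal force is N = mg cos 50° = 51.654 N.
Friction up the slope is f = μN = 0.13 × 51.654 = 6.715 N, so the net downslope force is 61.559 − 6.715 = 54.844 N and a = 54.844 / 8.2 = 6.6883 m/s².
Starting from rest over a distance of 9.0 m, v² = 2aL = 2 × 6.6883 × 9.0 = 120.3894, so v = 10.9722 m/s.

11 m/s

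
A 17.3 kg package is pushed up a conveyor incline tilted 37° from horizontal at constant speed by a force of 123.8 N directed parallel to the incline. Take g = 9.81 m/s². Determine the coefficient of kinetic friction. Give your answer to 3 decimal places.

0.160

At constant speed ΣF = 0 along the incline. The applied 123.8 N acts up the slope; the weight component mg sin 37° = 102.136 N and kinetic friction μN both act down the slope.
So 123.8 = 102.136 + μ × 135.539, giving μ = (123.8 − 102.136) / 135.539 = 0.1598.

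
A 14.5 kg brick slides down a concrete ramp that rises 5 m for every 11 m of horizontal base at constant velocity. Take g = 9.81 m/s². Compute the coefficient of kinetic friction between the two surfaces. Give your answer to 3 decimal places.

At constant velocity the net force along the incline is zero: mg sin 24.44° = μ mg cos 24.44°.
So μ = tan 24.44° = 0.4138 / 0.9104 = 0.4545.

0.455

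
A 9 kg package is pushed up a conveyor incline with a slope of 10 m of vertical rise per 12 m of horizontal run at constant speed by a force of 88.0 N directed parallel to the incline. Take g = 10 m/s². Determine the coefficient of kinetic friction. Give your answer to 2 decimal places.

0.44

At constant speed ΣF = 0 along the incline. The applied 88.0 N acts up the slope; the weight component mg sin 39.81° = 57.617 N and kinetic friction μN both act down the slope.
So 88.0 = 57.617 + μ × 69.140, giving μ = (88.0 − 57.617) / 69.140 = 0.4394.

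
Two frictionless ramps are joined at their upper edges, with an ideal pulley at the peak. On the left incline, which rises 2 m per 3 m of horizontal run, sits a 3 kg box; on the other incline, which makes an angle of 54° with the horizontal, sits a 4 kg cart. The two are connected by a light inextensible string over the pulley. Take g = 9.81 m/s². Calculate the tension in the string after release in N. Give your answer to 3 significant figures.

Resolve each weight along its own incline: the 3 kg mass has component 3 × 9.81 × sin 33.69° = 16.325 N down its slope, and the 4 kg mass has 4 × 9.81 × sin 54° = 31.746 N down its slope.
The 4 kg side's 31.746 N exceeds the other side's 16.325 N, so that mass slides down and the 3 kg mass slides up. Taking that direction as positive, Newton's second law for the whole system gives 31.746 − 16.325 = (3 + 4) a, so a = 15.421 / 7 = 2.2030 m/s².
For the 3 kg mass (up-slope positive): T − 16.325 = 3 × 2.2030, so T = 22.934 N.

22.9 N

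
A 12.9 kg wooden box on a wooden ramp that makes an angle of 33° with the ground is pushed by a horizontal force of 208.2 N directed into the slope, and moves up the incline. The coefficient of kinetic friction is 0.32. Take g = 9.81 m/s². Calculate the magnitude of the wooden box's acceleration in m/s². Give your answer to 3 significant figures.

The horizontal push has components F cos 33° = 208.2 × 0.8387 = 174.617 N up the incline and F sin 33° = 208.2 × 0.5446 = 113.386 N pressing into the surface.
The normal force is therefore N = mg cos 33° + F sin 33° = 106.137 + 113.386 = 219.523 N, and kinetic friction down the slope is μN = 0.32 × 219.523 = 70.247 N.
Along the incline: F cos 33° − mg sin 33° − μN = ma, so 174.617 − 68.919 − 70.247 = 12.9 a, giving a = 2.7481 m/s².

2.75 m/s²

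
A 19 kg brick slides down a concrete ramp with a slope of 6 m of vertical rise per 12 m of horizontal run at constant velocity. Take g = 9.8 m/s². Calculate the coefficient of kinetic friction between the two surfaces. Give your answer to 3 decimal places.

0.500

At constant velocity the net force along the incline is zero: mg sin 26.57° = μ mg cos 26.57°.
So μ = tan 26.57° = 0.4472 / 0.8944 = 0.5000.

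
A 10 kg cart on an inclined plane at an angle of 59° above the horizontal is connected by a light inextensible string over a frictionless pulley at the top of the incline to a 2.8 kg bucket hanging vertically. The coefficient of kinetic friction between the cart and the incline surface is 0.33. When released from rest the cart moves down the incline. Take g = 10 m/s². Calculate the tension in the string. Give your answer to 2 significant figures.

For the cart on the incline: the weight component along the slope is m₁g sin 59° = 10 × 10 × 0.8572 = 85.720 N and the normal force is N = m₁g cos 59° = 51.504 N.
Kinetic friction opposes the cart's motion down the incline: f = μN = 0.33 × 51.504 = 16.996 N acting up the slope.
Newton's second law for the cart (down-slope positive): 85.720 − 16.996 − T = 10 a. For the hanging bucket (upward positive): T − 2.8 × 10 = 2.8 a.
Adding the two equations eliminates T: 40.724 = 12.8 a, so a = 3.1816 m/s².
Then from the hanging bucket's equation, T = 2.8 × (10 + 3.1816) = 36.908 N.

37 N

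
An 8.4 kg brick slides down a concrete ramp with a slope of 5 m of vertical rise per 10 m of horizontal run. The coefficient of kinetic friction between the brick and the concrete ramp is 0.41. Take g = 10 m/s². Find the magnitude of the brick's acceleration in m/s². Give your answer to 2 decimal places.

0.80 m/s²

Resolving the weight along the incline: the component pulling the brick down the slope is mg sin 26.57° = 8.4 × 10 × 0.4472 = 37.565 N, and the normal force is N = mg cos 26.57° = 8.4 × 10 × 0.8944 = 75.130 N.
Kinetic friction acts up the slope with magnitude f = μN = 0.41 × 75.130 = 30.803 N.
Net force along the incline is 37.565 − 30.803 = 6.762 N, so a = 6.762 / 8.4 = 0.8050 m/s².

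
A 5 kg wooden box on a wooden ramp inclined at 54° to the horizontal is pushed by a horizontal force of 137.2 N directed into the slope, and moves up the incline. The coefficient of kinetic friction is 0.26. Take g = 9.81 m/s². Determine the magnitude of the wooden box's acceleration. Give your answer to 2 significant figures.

0.92 m/s²

The horizontal push has components F cos 54° = 137.2 × 0.5878 = 80.646 N up the incline and F sin 54° = 137.2 × 0.8090 = 110.995 N pressing into the surface.
The normal force is therefore N = mg cos 54° + F sin 54° = 28.832 + 110.995 = 139.827 N, and kinetic friction down the slope is μN = 0.26 × 139.827 = 36.355 N.
Along the incline: F cos 54° − mg sin 54° − μN = ma, so 80.646 − 39.681 − 36.355 = 5 a, giving a = 0.9220 m/s².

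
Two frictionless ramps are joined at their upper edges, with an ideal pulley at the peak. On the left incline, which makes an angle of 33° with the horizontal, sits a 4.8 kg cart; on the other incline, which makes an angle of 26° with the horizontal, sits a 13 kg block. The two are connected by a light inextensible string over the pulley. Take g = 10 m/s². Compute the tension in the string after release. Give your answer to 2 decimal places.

Resolve each weight along its own incline: the 4.8 kg mass has component 4.8 × 10 × sin 33° = 26.143 N down its slope, and the 13 kg mass has 13 × 10 × sin 26° = 56.988 N down its slope.
The 13 kg side's 56.988 N exceeds the other side's 26.143 N, so that mass slides down and the 4.8 kg mass slides up. Taking that direction as positive, Newton's second law for the whole system gives 56.988 − 26.143 = (4.8 + 13) a, so a = 30.845 / 17.8 = 1.7329 m/s².
For the 4.8 kg mass (up-slope positive): T − 26.143 = 4.8 × 1.7329, so T = 34.461 N.

34.46 N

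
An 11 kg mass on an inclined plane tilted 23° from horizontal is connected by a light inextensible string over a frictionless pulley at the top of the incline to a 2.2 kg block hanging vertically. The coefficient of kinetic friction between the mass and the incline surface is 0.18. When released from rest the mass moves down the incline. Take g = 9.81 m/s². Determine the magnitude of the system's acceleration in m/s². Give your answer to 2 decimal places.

For the mass on the incline: the weight component along the slope is m₁g sin 23° = 11 × 9.81 × 0.3907 = 42.160 N and the normal force is N = m₁g cos 23° = 99.332 N.
Kinetic friction opposes the mass's motion down the incline: f = μN = 0.18 × 99.332 = 17.880 N acting up the slope.
Newton's second law for the mass (down-slope positive): 42.160 − 17.880 − T = 11 a. For the hanging block (upward positive): T − 2.2 × 9.81 = 2.2 a.
Adding the two equations eliminates T: 2.698 = 13.2 a, so a = 0.2044 m/s².

0.20 m/s²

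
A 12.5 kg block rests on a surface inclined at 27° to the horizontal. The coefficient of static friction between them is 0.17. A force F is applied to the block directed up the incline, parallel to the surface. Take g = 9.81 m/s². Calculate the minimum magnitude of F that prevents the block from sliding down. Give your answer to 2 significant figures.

37 N

The normal force is N = mg cos 27° = 109.260 N. With F at its minimum the block is on the verge of sliding down, so static friction is at its maximum μ_s N = 0.17 × 109.260 = 18.574 N and acts up the slope.
Equilibrium along the incline: F + μ_s N = mg sin 27°, so F = 55.671 − 18.574 = 37.097 N.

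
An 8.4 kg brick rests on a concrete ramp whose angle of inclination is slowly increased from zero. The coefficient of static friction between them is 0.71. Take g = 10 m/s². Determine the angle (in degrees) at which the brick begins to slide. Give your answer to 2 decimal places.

At the threshold of sliding, static friction is at its maximum μ_s N and exactly balances the weight component along the incline: mg sin θ = μ_s mg cos θ.
Hence tan θ = μ_s = 0.71, so θ = arctan(0.71) = 35.3748°.

35.37°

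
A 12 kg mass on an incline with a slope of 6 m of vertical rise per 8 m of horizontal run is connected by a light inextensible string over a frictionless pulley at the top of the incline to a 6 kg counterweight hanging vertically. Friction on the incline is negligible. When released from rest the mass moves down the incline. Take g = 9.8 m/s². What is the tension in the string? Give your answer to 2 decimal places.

For the mass on the incline: the weight component along the slope is m₁g sin 36.87° = 12 × 9.8 × 0.6000 = 70.560 N and the normal force is N = m₁g cos 36.87° = 94.080 N.
Newton's second law for the mass (down-slope positive): 70.560 − T = 12 a. For the hanging counterweight (upward positive): T − 6 × 9.8 = 6 a.
Adding the two equations eliminates T: 11.760 = 18 a, so a = 0.6533 m/s².
Then from the hanging counterweight's equation, T = 6 × (9.8 + 0.6533) = 62.720 N.

62.72 N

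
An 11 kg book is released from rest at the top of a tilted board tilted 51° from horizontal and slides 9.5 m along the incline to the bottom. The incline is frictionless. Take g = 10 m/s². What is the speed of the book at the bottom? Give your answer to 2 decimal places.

The weight component along the incline is mg sin 51° = 85.486 N and the normal force is N = mg cos 51° = 69.225 N.
With no friction, a = g sin 51° = 7.7715 m/s².
Starting from rest over a distance of 9.5 m, v² = 2aL = 2 × 7.7715 × 9.5 = 147.6585, so v = 12.1515 m/s.

12.15 m/s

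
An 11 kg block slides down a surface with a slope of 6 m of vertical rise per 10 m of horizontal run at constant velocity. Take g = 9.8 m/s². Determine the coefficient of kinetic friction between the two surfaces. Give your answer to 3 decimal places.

0.600

At constant velocity the net force along the incline is zero: mg sin 30.96° = μ mg cos 30.96°.
So μ = tan 30.96° = 0.5145 / 0.8575 = 0.6000.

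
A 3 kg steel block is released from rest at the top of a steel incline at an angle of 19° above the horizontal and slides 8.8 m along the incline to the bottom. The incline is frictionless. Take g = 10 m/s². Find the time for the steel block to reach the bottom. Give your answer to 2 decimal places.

The weight component along the incline is mg sin 19° = 9.767 N and the normal force is N = mg cos 19° = 28.366 N.
With no friction, a = g sin 19° = 3.2557 m/s².
Starting from rest, L = ½at², so t = √(2L/a) = √(2 × 8.8 / 3.2557) = 2.3251 s.

2.33 s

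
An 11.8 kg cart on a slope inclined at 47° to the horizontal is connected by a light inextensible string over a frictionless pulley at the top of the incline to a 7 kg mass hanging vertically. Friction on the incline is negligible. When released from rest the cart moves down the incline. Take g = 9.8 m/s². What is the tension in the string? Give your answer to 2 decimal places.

For the cart on the incline: the weight component along the slope is m₁g sin 47° = 11.8 × 9.8 × 0.7314 = 84.579 N and the normal force is N = m₁g cos 47° = 78.866 N.
Newton's second law for the cart (down-slope positive): 84.579 − T = 11.8 a. For the hanging mass (upward positive): T − 7 × 9.8 = 7 a.
Adding the two equations eliminates T: 15.979 = 18.8 a, so a = 0.8499 m/s².
Then from the hanging mass's equation, T = 7 × (9.8 + 0.8499) = 74.549 N.

74.55 N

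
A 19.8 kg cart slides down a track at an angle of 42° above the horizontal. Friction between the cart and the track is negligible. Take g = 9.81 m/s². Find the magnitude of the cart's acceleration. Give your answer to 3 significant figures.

6.56 m/s²

Resolving the weight along the incline: the component pulling the cart down the slope is mg sin 42° = 19.8 × 9.81 × 0.6691 = 129.965 N, and the normal force is N = mg cos 42° = 19.8 × 9.81 × 0.7431 = 144.338 N.
With no friction the net force along the incline is 129.965 N, so a = g sin 42° = 129.965 / 19.8 = 6.5639 m/s².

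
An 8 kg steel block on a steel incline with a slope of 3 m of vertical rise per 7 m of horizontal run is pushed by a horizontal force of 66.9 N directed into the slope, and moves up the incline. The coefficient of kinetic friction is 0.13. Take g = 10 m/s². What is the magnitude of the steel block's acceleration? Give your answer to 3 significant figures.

2.12 m/s²

The horizontal push has components F cos 23.20° = 66.9 × 0.9191 = 61.488 N up the incline and F sin 23.20° = 66.9 × 0.3939 = 26.352 N pressing into the surface.
The normal force is therefore N = mg cos 23.20° + F sin 23.20° = 73.528 + 26.352 = 99.880 N, and kinetic friction down the slope is μN = 0.13 × 99.880 = 12.984 N.
Along the incline: F cos 23.20° − mg sin 23.20° − μN = ma, so 61.488 − 31.512 − 12.984 = 8 a, giving a = 2.1240 m/s².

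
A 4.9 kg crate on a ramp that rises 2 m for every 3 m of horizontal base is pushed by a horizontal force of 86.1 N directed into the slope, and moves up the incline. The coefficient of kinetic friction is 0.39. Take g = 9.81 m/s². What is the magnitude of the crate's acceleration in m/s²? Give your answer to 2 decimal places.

2.19 m/s²

The horizontal push has components F cos 33.69° = 86.1 × 0.8321 = 71.644 N up the incline and F sin 33.69° = 86.1 × 0.5547 = 47.760 N pressing into the surface.
The normal force is therefore N = mg cos 33.69° + F sin 33.69° = 39.998 + 47.760 = 87.758 N, and kinetic friction down the slope is μN = 0.39 × 87.758 = 34.226 N.
Along the incline: F cos 33.69° − mg sin 33.69° − μN = ma, so 71.644 − 26.664 − 34.226 = 4.9 a, giving a = 2.1947 m/s².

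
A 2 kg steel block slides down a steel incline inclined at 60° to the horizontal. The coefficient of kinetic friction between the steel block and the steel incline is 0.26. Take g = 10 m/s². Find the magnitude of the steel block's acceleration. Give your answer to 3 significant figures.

7.36 m/s²

Resolving the weight along the incline: the component pulling the steel block down the slope is mg sin 60° = 2 × 10 × 0.8660 = 17.320 N, and the normal force is N = mg cos 60° = 2 × 10 × 0.5000 = 10.000 N.
Kinetic friction acts up the slope with magnitude f = μN = 0.26 × 10.000 = 2.600 N.
Net force along the incline is 17.320 − 2.600 = 14.720 N, so a = 14.720 / 2 = 7.3600 m/s².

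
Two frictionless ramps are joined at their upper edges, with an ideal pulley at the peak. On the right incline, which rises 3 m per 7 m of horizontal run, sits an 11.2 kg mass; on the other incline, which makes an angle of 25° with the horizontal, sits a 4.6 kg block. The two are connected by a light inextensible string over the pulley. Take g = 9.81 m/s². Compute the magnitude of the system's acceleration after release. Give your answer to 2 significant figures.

Resolve each weight along its own incline: the 11.2 kg mass has component 11.2 × 9.81 × sin 23.20° = 43.281 N down its slope, and the 4.6 kg mass has 4.6 × 9.81 × sin 25° = 19.071 N down its slope.
The 11.2 kg side's 43.281 N exceeds the other side's 19.071 N, so that mass slides down and the 4.6 kg mass slides up. Taking that direction as positive, Newton's second law for the whole system gives 43.281 − 19.071 = (11.2 + 4.6) a, so a = 24.210 / 15.8 = 1.5323 m/s².

1.5 m/s²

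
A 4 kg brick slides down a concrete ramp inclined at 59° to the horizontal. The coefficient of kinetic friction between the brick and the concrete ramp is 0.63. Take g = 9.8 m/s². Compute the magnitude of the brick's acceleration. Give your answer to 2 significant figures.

5.2 m/s²

Resolving the weight along the incline: the component pulling the brick down the slope is mg sin 59° = 4 × 9.8 × 0.8572 = 33.602 N, and the normal force is N = mg cos 59° = 4 × 9.8 × 0.5150 = 20.188 N.
Kinetic friction acts up the slope with magnitude f = μN = 0.63 × 20.188 = 12.718 N.
Net force along the incline is 33.602 − 12.718 = 20.884 N, so a = 20.884 / 4 = 5.2210 m/s².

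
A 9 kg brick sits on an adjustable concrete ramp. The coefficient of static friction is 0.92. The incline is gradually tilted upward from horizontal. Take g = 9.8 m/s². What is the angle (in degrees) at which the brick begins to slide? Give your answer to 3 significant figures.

At the threshold of sliding, static friction is at its maximum μ_s N and exactly balances the weight component along the incline: mg sin θ = μ_s mg cos θ.
Hence tan θ = μ_s = 0.92, so θ = arctan(0.92) = 42.6141°.

42.6°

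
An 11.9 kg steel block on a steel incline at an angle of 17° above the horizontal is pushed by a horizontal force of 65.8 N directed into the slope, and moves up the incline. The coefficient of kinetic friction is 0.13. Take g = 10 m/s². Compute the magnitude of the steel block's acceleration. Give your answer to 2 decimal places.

The horizontal push has components F cos 17° = 65.8 × 0.9563 = 62.925 N up the incline and F sin 17° = 65.8 × 0.2924 = 19.240 N pressing into the surface.
The normal force is therefore N = mg cos 17° + F sin 17° = 113.800 + 19.240 = 133.040 N, and kinetic friction down the slope is μN = 0.13 × 133.040 = 17.295 N.
Along the incline: F cos 17° − mg sin 17° − μN = ma, so 62.925 − 34.796 − 17.295 = 11.9 a, giving a = 0.9104 m/s².

0.91 m/s²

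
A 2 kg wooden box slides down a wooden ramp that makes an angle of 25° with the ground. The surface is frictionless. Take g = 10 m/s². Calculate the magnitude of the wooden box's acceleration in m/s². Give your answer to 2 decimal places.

Resolving the weight along the incline: the component pulling the wooden box down the slope is mg sin 25° = 2 × 10 × 0.4226 = 8.452 N, and the normal force is N = mg cos 25° = 2 × 10 × 0.9063 = 18.126 N.
With no friction the net force along the incline is 8.452 N, so a = g sin 25° = 8.452 / 2 = 4.2260 m/s².

4.23 m/s²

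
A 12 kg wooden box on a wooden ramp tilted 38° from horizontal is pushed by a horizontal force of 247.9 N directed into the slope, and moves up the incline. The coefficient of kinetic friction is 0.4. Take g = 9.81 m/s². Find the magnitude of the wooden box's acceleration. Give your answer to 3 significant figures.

2.06 m/s²

The horizontal push has components F cos 38° = 247.9 × 0.7880 = 195.345 N up the incline and F sin 38° = 247.9 × 0.6157 = 152.632 N pressing into the surface.
The normal force is therefore N = mg cos 38° + F sin 38° = 92.763 + 152.632 = 245.395 N, and kinetic friction down the slope is μN = 0.4 × 245.395 = 98.158 N.
Along the incline: F cos 38° − mg sin 38° − μN = ma, so 195.345 − 72.480 − 98.158 = 12 a, giving a = 2.0589 m/s².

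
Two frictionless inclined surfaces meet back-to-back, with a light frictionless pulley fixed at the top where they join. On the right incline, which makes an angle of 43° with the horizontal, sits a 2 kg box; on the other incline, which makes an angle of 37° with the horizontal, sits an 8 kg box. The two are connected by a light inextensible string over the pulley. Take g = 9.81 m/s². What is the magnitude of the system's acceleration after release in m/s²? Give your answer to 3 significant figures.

3.38 m/s²

Resolve each weight along its own incline: the 2 kg mass has component 2 × 9.81 × sin 43° = 13.381 N down its slope, and the 8 kg mass has 8 × 9.81 × sin 37° = 47.230 N down its slope.
The 8 kg side's 47.230 N exceeds the other side's 13.381 N, so that mass slides down and the 2 kg mass slides up. Taking that direction as positive, Newton's second law for the whole system gives 47.230 − 13.381 = (2 + 8) a, so a = 33.849 / 10 = 3.3849 m/s².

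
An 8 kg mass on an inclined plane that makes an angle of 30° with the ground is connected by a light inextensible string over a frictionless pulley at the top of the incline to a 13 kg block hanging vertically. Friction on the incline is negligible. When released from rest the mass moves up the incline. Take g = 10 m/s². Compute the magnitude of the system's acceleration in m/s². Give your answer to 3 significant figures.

For the mass on the incline: the weight component along the slope is m₁g sin 30° = 8 × 10 × 0.5000 = 40.000 N and the normal force is N = m₁g cos 30° = 69.282 N.
Newton's second law for the mass (up-slope positive): T − 40.000 = 8 a. For the hanging block (downward positive): 13 × 10 − T = 13 a.
Adding the two equations eliminates T: 90.000 = 21 a, so a = 4.2857 m/s².

4.29 m/s²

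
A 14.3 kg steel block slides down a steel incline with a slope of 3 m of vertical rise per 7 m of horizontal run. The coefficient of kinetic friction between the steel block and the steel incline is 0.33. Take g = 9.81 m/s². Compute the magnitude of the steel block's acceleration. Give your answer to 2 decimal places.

0.89 m/s²

Resolving the weight along the incline: the component pulling the steel block down the slope is mg sin 23.20° = 14.3 × 9.81 × 0.3939 = 55.257 N, and the normal force is N = mg cos 23.20° = 14.3 × 9.81 × 0.9191 = 128.934 N.
Kinetic friction acts up the slope with magnitude f = μN = 0.33 × 128.934 = 42.548 N.
Net force along the incline is 55.257 − 42.548 = 12.709 N, so a = 12.709 / 14.3 = 0.8887 m/s².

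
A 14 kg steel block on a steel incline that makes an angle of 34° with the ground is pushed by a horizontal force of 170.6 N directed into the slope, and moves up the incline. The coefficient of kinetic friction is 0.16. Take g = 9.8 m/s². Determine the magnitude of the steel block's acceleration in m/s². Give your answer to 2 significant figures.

2.2 m/s²

The horizontal push has components F cos 34° = 170.6 × 0.8290 = 141.427 N up the incline and F sin 34° = 170.6 × 0.5592 = 95.400 N pressing into the surface.
The normal force is therefore N = mg cos 34° + F sin 34° = 113.739 + 95.400 = 209.139 N, and kinetic friction down the slope is μN = 0.16 × 209.139 = 33.462 N.
Along the incline: F cos 34° − mg sin 34° − μN = ma, so 141.427 − 76.722 − 33.462 = 14 a, giving a = 2.2316 m/s².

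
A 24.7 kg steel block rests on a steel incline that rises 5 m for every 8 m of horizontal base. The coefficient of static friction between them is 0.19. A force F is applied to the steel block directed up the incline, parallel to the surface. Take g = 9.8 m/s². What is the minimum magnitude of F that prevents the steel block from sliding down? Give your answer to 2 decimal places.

The normal force is N = mg cos 32.01° = 205.266 N. With F at its minimum the steel block is on the verge of sliding down, so static friction is at its maximum μ_s N = 0.19 × 205.266 = 39.001 N and acts up the slope.
Equilibrium along the incline: F + μ_s N = mg sin 32.01°, so F = 128.292 − 39.001 = 89.291 N.

89.29 N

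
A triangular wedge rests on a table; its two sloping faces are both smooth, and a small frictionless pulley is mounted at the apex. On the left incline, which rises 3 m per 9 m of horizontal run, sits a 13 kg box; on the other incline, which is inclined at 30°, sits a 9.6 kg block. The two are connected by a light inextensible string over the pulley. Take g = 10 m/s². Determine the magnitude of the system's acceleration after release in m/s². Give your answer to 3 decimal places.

Resolve each weight along its own incline: the 13 kg mass has component 13 × 10 × sin 18.43° = 41.110 N down its slope, and the 9.6 kg mass has 9.6 × 10 × sin 30° = 48.000 N down its slope.
The 9.6 kg side's 48.000 N exceeds the other side's 41.110 N, so that mass slides down and the 13 kg mass slides up. Taking that direction as positive, Newton's second law for the whole system gives 48.000 − 41.110 = (13 + 9.6) a, so a = 6.890 / 22.6 = 0.3049 m/s².

0.305 m/s²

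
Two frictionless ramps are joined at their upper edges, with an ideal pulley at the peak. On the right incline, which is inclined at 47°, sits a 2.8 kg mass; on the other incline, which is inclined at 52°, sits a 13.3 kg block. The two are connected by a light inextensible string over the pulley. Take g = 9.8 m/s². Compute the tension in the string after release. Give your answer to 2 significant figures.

Resolve each weight along its own incline: the 2.8 kg mass has component 2.8 × 9.8 × sin 47° = 20.068 N down its slope, and the 13.3 kg mass has 13.3 × 9.8 × sin 52° = 102.709 N down its slope.
The 13.3 kg side's 102.709 N exceeds the other side's 20.068 N, so that mass slides down and the 2.8 kg mass slides up. Taking that direction as positive, Newton's second law for the whole system gives 102.709 − 20.068 = (2.8 + 13.3) a, so a = 82.641 / 16.1 = 5.1330 m/s².
For the 2.8 kg mass (up-slope positive): T − 20.068 = 2.8 × 5.1330, so T = 34.440 N.

34 N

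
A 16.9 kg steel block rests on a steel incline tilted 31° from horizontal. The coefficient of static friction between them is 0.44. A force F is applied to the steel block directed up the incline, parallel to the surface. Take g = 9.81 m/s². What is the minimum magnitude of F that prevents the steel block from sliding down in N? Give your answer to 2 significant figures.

The normal force is N = mg cos 31° = 142.109 N. With F at its minimum the steel block is on the verge of sliding down, so static friction is at its maximum μ_s N = 0.44 × 142.109 = 62.528 N and acts up the slope.
Equilibrium along the incline: F + μ_s N = mg sin 31°, so F = 85.388 − 62.528 = 22.860 N.

23 N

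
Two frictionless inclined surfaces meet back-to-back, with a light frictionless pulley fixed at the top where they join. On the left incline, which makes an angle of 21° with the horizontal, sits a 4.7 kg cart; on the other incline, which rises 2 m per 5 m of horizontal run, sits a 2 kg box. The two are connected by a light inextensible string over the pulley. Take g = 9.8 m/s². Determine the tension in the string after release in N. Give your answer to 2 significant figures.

Resolve each weight along its own incline: the 4.7 kg mass has component 4.7 × 9.8 × sin 21° = 16.506 N down its slope, and the 2 kg mass has 2 × 9.8 × sin 21.80° = 7.279 N down its slope.
The 4.7 kg side's 16.506 N exceeds the other side's 7.279 N, so that mass slides down and the 2 kg mass slides up. Taking that direction as positive, Newton's second law for the whole system gives 16.506 − 7.279 = (4.7 + 2) a, so a = 9.227 / 6.7 = 1.3772 m/s².
For the 2 kg mass (up-slope positive): T − 7.279 = 2 × 1.3772, so T = 10.033 N.

10 N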